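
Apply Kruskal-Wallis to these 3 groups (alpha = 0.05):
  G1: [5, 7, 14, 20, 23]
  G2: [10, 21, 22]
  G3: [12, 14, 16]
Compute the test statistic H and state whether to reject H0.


Step 1: Combine all N = 11 observations and assign midranks.
sorted (value, group, rank): (5,G1,1), (7,G1,2), (10,G2,3), (12,G3,4), (14,G1,5.5), (14,G3,5.5), (16,G3,7), (20,G1,8), (21,G2,9), (22,G2,10), (23,G1,11)
Step 2: Sum ranks within each group.
R_1 = 27.5 (n_1 = 5)
R_2 = 22 (n_2 = 3)
R_3 = 16.5 (n_3 = 3)
Step 3: H = 12/(N(N+1)) * sum(R_i^2/n_i) - 3(N+1)
     = 12/(11*12) * (27.5^2/5 + 22^2/3 + 16.5^2/3) - 3*12
     = 0.090909 * 403.333 - 36
     = 0.666667.
Step 4: Ties present; correction factor C = 1 - 6/(11^3 - 11) = 0.995455. Corrected H = 0.666667 / 0.995455 = 0.669711.
Step 5: Under H0, H ~ chi^2(2); p-value = 0.715442.
Step 6: alpha = 0.05. fail to reject H0.

H = 0.6697, df = 2, p = 0.715442, fail to reject H0.


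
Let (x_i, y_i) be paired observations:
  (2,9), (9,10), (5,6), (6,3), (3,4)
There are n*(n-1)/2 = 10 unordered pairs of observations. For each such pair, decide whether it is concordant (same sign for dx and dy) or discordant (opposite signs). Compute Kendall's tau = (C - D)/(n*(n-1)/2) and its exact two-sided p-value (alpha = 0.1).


Step 1: Enumerate the 10 unordered pairs (i,j) with i<j and classify each by sign(x_j-x_i) * sign(y_j-y_i).
  (1,2):dx=+7,dy=+1->C; (1,3):dx=+3,dy=-3->D; (1,4):dx=+4,dy=-6->D; (1,5):dx=+1,dy=-5->D
  (2,3):dx=-4,dy=-4->C; (2,4):dx=-3,dy=-7->C; (2,5):dx=-6,dy=-6->C; (3,4):dx=+1,dy=-3->D
  (3,5):dx=-2,dy=-2->C; (4,5):dx=-3,dy=+1->D
Step 2: C = 5, D = 5, total pairs = 10.
Step 3: tau = (C - D)/(n(n-1)/2) = (5 - 5)/10 = 0.000000.
Step 4: Exact two-sided p-value (enumerate n! = 120 permutations of y under H0): p = 1.000000.
Step 5: alpha = 0.1. fail to reject H0.

tau_b = 0.0000 (C=5, D=5), p = 1.000000, fail to reject H0.


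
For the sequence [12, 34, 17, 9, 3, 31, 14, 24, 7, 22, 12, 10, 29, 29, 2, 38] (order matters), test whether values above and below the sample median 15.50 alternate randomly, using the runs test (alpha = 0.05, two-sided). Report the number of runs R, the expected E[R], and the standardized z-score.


Step 1: Compute median = 15.50; label A = above, B = below.
Labels in order: BAABBABABABBAABA  (n_A = 8, n_B = 8)
Step 2: Count runs R = 12.
Step 3: Under H0 (random ordering), E[R] = 2*n_A*n_B/(n_A+n_B) + 1 = 2*8*8/16 + 1 = 9.0000.
        Var[R] = 2*n_A*n_B*(2*n_A*n_B - n_A - n_B) / ((n_A+n_B)^2 * (n_A+n_B-1)) = 14336/3840 = 3.7333.
        SD[R] = 1.9322.
Step 4: Continuity-corrected z = (R - 0.5 - E[R]) / SD[R] = (12 - 0.5 - 9.0000) / 1.9322 = 1.2939.
Step 5: Two-sided p-value via normal approximation = 2*(1 - Phi(|z|)) = 0.195709.
Step 6: alpha = 0.05. fail to reject H0.

R = 12, z = 1.2939, p = 0.195709, fail to reject H0.


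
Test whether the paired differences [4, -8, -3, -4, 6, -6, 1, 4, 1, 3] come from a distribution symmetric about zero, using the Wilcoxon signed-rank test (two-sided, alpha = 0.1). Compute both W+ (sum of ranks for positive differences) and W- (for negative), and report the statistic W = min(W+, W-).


Step 1: Drop any zero differences (none here) and take |d_i|.
|d| = [4, 8, 3, 4, 6, 6, 1, 4, 1, 3]
Step 2: Midrank |d_i| (ties get averaged ranks).
ranks: |4|->6, |8|->10, |3|->3.5, |4|->6, |6|->8.5, |6|->8.5, |1|->1.5, |4|->6, |1|->1.5, |3|->3.5
Step 3: Attach original signs; sum ranks with positive sign and with negative sign.
W+ = 6 + 8.5 + 1.5 + 6 + 1.5 + 3.5 = 27
W- = 10 + 3.5 + 6 + 8.5 = 28
(Check: W+ + W- = 55 should equal n(n+1)/2 = 55.)
Step 4: Test statistic W = min(W+, W-) = 27.
Step 5: Ties in |d|, so use the tie-corrected normal approximation.
        E[W] = n(n+1)/4 = 10*11/4 = 27.5.
        Tie groups: |d|=1 (t=2), |d|=3 (t=2), |d|=4 (t=3), |d|=6 (t=2); sum(t^3 - t) = 42.
        Var[W] = n(n+1)(2n+1)/24 - sum(t^3-t)/48 = 2310/24 - 42/48 = 95.375.
        z = (W - E[W]) / sqrt(Var[W]) = (27 - 27.5) / 9.7660 = -0.0512.
        Two-sided p = 2*Phi(z) = 0.959168.
Step 6: alpha = 0.1. fail to reject H0.

W+ = 27, W- = 28, W = min = 27, p = 0.959168, fail to reject H0.


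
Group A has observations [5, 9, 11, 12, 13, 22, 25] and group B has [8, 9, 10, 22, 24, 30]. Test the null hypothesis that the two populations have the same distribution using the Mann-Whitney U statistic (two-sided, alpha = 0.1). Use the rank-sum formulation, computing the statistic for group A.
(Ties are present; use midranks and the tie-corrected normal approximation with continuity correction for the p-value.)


Step 1: Combine and sort all 13 observations; assign midranks.
sorted (value, group): (5,X), (8,Y), (9,X), (9,Y), (10,Y), (11,X), (12,X), (13,X), (22,X), (22,Y), (24,Y), (25,X), (30,Y)
ranks: 5->1, 8->2, 9->3.5, 9->3.5, 10->5, 11->6, 12->7, 13->8, 22->9.5, 22->9.5, 24->11, 25->12, 30->13
Step 2: Rank sum for X: R1 = 1 + 3.5 + 6 + 7 + 8 + 9.5 + 12 = 47.
Step 3: U_X = R1 - n1(n1+1)/2 = 47 - 7*8/2 = 47 - 28 = 19.
       U_Y = n1*n2 - U_X = 42 - 19 = 23.
Step 4: Ties are present, so use the tie-corrected normal approximation (with continuity correction) for the p-value.
Step 5: p-value = 0.829863; compare to alpha = 0.1. fail to reject H0.

U_X = 19, p = 0.829863, fail to reject H0 at alpha = 0.1.


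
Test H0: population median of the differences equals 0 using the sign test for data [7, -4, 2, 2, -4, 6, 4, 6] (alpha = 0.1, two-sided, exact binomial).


Step 1: Discard zero differences. Original n = 8; n_eff = number of nonzero differences = 8.
Nonzero differences (with sign): +7, -4, +2, +2, -4, +6, +4, +6
Step 2: Count signs: positive = 6, negative = 2.
Step 3: Under H0: P(positive) = 0.5, so the number of positives S ~ Bin(8, 0.5).
Step 4: Two-sided exact p-value = sum of Bin(8,0.5) probabilities at or below the observed probability = 0.289062.
Step 5: alpha = 0.1. fail to reject H0.

n_eff = 8, pos = 6, neg = 2, p = 0.289062, fail to reject H0.


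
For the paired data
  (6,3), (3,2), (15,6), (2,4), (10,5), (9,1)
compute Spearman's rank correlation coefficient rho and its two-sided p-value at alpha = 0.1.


Step 1: Rank x and y separately (midranks; no ties here).
rank(x): 6->3, 3->2, 15->6, 2->1, 10->5, 9->4
rank(y): 3->3, 2->2, 6->6, 4->4, 5->5, 1->1
Step 2: d_i = R_x(i) - R_y(i); compute d_i^2.
  (3-3)^2=0, (2-2)^2=0, (6-6)^2=0, (1-4)^2=9, (5-5)^2=0, (4-1)^2=9
sum(d^2) = 18.
Step 3: rho = 1 - 6*18 / (6*(6^2 - 1)) = 1 - 108/210 = 0.485714.
Step 4: Under H0, t = rho * sqrt((n-2)/(1-rho^2)) = 1.1113 ~ t(4).
Step 5: Two-sided p-value from the t-distribution with 4 df = 0.328723.
Step 6: alpha = 0.1. fail to reject H0.

rho = 0.4857, p = 0.328723, fail to reject H0 at alpha = 0.1.


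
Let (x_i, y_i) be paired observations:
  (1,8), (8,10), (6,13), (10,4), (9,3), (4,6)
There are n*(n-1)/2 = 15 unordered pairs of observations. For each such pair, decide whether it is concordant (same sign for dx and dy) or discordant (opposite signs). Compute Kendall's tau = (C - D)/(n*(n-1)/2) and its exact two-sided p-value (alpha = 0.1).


Step 1: Enumerate the 15 unordered pairs (i,j) with i<j and classify each by sign(x_j-x_i) * sign(y_j-y_i).
  (1,2):dx=+7,dy=+2->C; (1,3):dx=+5,dy=+5->C; (1,4):dx=+9,dy=-4->D; (1,5):dx=+8,dy=-5->D
  (1,6):dx=+3,dy=-2->D; (2,3):dx=-2,dy=+3->D; (2,4):dx=+2,dy=-6->D; (2,5):dx=+1,dy=-7->D
  (2,6):dx=-4,dy=-4->C; (3,4):dx=+4,dy=-9->D; (3,5):dx=+3,dy=-10->D; (3,6):dx=-2,dy=-7->C
  (4,5):dx=-1,dy=-1->C; (4,6):dx=-6,dy=+2->D; (5,6):dx=-5,dy=+3->D
Step 2: C = 5, D = 10, total pairs = 15.
Step 3: tau = (C - D)/(n(n-1)/2) = (5 - 10)/15 = -0.333333.
Step 4: Exact two-sided p-value (enumerate n! = 720 permutations of y under H0): p = 0.469444.
Step 5: alpha = 0.1. fail to reject H0.

tau_b = -0.3333 (C=5, D=10), p = 0.469444, fail to reject H0.


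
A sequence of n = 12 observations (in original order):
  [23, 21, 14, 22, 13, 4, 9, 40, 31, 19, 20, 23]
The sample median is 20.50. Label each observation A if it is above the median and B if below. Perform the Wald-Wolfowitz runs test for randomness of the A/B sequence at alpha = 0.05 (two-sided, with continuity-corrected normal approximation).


Step 1: Compute median = 20.50; label A = above, B = below.
Labels in order: AABABBBAABBA  (n_A = 6, n_B = 6)
Step 2: Count runs R = 7.
Step 3: Under H0 (random ordering), E[R] = 2*n_A*n_B/(n_A+n_B) + 1 = 2*6*6/12 + 1 = 7.0000.
        Var[R] = 2*n_A*n_B*(2*n_A*n_B - n_A - n_B) / ((n_A+n_B)^2 * (n_A+n_B-1)) = 4320/1584 = 2.7273.
        SD[R] = 1.6514.
Step 4: R = E[R], so z = 0 with no continuity correction.
Step 5: Two-sided p-value via normal approximation = 2*(1 - Phi(|z|)) = 1.000000.
Step 6: alpha = 0.05. fail to reject H0.

R = 7, z = 0.0000, p = 1.000000, fail to reject H0.


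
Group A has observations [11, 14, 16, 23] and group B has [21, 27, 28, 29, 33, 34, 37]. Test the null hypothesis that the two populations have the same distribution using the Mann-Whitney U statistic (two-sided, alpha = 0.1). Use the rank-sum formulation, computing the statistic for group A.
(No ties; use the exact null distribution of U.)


Step 1: Combine and sort all 11 observations; assign midranks.
sorted (value, group): (11,X), (14,X), (16,X), (21,Y), (23,X), (27,Y), (28,Y), (29,Y), (33,Y), (34,Y), (37,Y)
ranks: 11->1, 14->2, 16->3, 21->4, 23->5, 27->6, 28->7, 29->8, 33->9, 34->10, 37->11
Step 2: Rank sum for X: R1 = 1 + 2 + 3 + 5 = 11.
Step 3: U_X = R1 - n1(n1+1)/2 = 11 - 4*5/2 = 11 - 10 = 1.
       U_Y = n1*n2 - U_X = 28 - 1 = 27.
Step 4: No ties, so the exact null distribution of U (based on enumerating the C(11,4) = 330 equally likely rank assignments) gives the two-sided p-value.
Step 5: p-value = 0.012121; compare to alpha = 0.1. reject H0.

U_X = 1, p = 0.012121, reject H0 at alpha = 0.1.


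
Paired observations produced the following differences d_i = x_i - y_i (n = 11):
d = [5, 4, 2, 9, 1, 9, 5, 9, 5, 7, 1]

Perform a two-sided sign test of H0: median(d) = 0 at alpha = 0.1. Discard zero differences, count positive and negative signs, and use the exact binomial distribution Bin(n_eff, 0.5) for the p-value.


Step 1: Discard zero differences. Original n = 11; n_eff = number of nonzero differences = 11.
Nonzero differences (with sign): +5, +4, +2, +9, +1, +9, +5, +9, +5, +7, +1
Step 2: Count signs: positive = 11, negative = 0.
Step 3: Under H0: P(positive) = 0.5, so the number of positives S ~ Bin(11, 0.5).
Step 4: Two-sided exact p-value = sum of Bin(11,0.5) probabilities at or below the observed probability = 0.000977.
Step 5: alpha = 0.1. reject H0.

n_eff = 11, pos = 11, neg = 0, p = 0.000977, reject H0.


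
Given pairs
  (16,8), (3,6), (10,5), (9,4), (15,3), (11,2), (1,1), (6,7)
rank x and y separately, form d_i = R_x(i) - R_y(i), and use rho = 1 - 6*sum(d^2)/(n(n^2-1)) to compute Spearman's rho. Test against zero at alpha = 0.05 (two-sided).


Step 1: Rank x and y separately (midranks; no ties here).
rank(x): 16->8, 3->2, 10->5, 9->4, 15->7, 11->6, 1->1, 6->3
rank(y): 8->8, 6->6, 5->5, 4->4, 3->3, 2->2, 1->1, 7->7
Step 2: d_i = R_x(i) - R_y(i); compute d_i^2.
  (8-8)^2=0, (2-6)^2=16, (5-5)^2=0, (4-4)^2=0, (7-3)^2=16, (6-2)^2=16, (1-1)^2=0, (3-7)^2=16
sum(d^2) = 64.
Step 3: rho = 1 - 6*64 / (8*(8^2 - 1)) = 1 - 384/504 = 0.238095.
Step 4: Under H0, t = rho * sqrt((n-2)/(1-rho^2)) = 0.6005 ~ t(6).
Step 5: Two-sided p-value from the t-distribution with 6 df = 0.570156.
Step 6: alpha = 0.05. fail to reject H0.

rho = 0.2381, p = 0.570156, fail to reject H0 at alpha = 0.05.


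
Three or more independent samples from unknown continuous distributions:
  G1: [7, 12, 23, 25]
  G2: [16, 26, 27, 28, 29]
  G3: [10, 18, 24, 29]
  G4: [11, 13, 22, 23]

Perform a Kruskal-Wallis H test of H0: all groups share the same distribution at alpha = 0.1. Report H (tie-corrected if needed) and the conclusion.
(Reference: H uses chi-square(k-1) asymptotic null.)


Step 1: Combine all N = 17 observations and assign midranks.
sorted (value, group, rank): (7,G1,1), (10,G3,2), (11,G4,3), (12,G1,4), (13,G4,5), (16,G2,6), (18,G3,7), (22,G4,8), (23,G1,9.5), (23,G4,9.5), (24,G3,11), (25,G1,12), (26,G2,13), (27,G2,14), (28,G2,15), (29,G2,16.5), (29,G3,16.5)
Step 2: Sum ranks within each group.
R_1 = 26.5 (n_1 = 4)
R_2 = 64.5 (n_2 = 5)
R_3 = 36.5 (n_3 = 4)
R_4 = 25.5 (n_4 = 4)
Step 3: H = 12/(N(N+1)) * sum(R_i^2/n_i) - 3(N+1)
     = 12/(17*18) * (26.5^2/4 + 64.5^2/5 + 36.5^2/4 + 25.5^2/4) - 3*18
     = 0.039216 * 1503.24 - 54
     = 4.950490.
Step 4: Ties present; correction factor C = 1 - 12/(17^3 - 17) = 0.997549. Corrected H = 4.950490 / 0.997549 = 4.962654.
Step 5: Under H0, H ~ chi^2(3); p-value = 0.174552.
Step 6: alpha = 0.1. fail to reject H0.

H = 4.9627, df = 3, p = 0.174552, fail to reject H0.


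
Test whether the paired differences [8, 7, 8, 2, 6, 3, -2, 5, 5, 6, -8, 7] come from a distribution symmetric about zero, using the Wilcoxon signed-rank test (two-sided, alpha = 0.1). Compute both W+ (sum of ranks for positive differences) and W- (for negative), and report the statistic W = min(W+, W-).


Step 1: Drop any zero differences (none here) and take |d_i|.
|d| = [8, 7, 8, 2, 6, 3, 2, 5, 5, 6, 8, 7]
Step 2: Midrank |d_i| (ties get averaged ranks).
ranks: |8|->11, |7|->8.5, |8|->11, |2|->1.5, |6|->6.5, |3|->3, |2|->1.5, |5|->4.5, |5|->4.5, |6|->6.5, |8|->11, |7|->8.5
Step 3: Attach original signs; sum ranks with positive sign and with negative sign.
W+ = 11 + 8.5 + 11 + 1.5 + 6.5 + 3 + 4.5 + 4.5 + 6.5 + 8.5 = 65.5
W- = 1.5 + 11 = 12.5
(Check: W+ + W- = 78 should equal n(n+1)/2 = 78.)
Step 4: Test statistic W = min(W+, W-) = 12.5.
Step 5: Ties in |d|, so use the tie-corrected normal approximation.
        E[W] = n(n+1)/4 = 12*13/4 = 39.
        Tie groups: |d|=2 (t=2), |d|=5 (t=2), |d|=6 (t=2), |d|=7 (t=2), |d|=8 (t=3); sum(t^3 - t) = 48.
        Var[W] = n(n+1)(2n+1)/24 - sum(t^3-t)/48 = 3900/24 - 48/48 = 161.5.
        z = (W - E[W]) / sqrt(Var[W]) = (12.5 - 39) / 12.7083 = -2.0853.
        Two-sided p = 2*Phi(z) = 0.037046.
Step 6: alpha = 0.1. reject H0.

W+ = 65.5, W- = 12.5, W = min = 12.5, p = 0.037046, reject H0.


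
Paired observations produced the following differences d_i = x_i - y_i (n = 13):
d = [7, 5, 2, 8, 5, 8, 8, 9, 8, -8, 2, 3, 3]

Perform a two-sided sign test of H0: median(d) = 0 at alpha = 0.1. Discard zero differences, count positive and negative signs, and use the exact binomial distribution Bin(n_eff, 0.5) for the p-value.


Step 1: Discard zero differences. Original n = 13; n_eff = number of nonzero differences = 13.
Nonzero differences (with sign): +7, +5, +2, +8, +5, +8, +8, +9, +8, -8, +2, +3, +3
Step 2: Count signs: positive = 12, negative = 1.
Step 3: Under H0: P(positive) = 0.5, so the number of positives S ~ Bin(13, 0.5).
Step 4: Two-sided exact p-value = sum of Bin(13,0.5) probabilities at or below the observed probability = 0.003418.
Step 5: alpha = 0.1. reject H0.

n_eff = 13, pos = 12, neg = 1, p = 0.003418, reject H0.


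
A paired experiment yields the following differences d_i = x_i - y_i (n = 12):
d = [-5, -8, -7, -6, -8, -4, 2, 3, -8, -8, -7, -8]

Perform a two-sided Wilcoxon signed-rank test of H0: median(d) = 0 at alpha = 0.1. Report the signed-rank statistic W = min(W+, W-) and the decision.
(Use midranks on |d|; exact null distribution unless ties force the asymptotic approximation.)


Step 1: Drop any zero differences (none here) and take |d_i|.
|d| = [5, 8, 7, 6, 8, 4, 2, 3, 8, 8, 7, 8]
Step 2: Midrank |d_i| (ties get averaged ranks).
ranks: |5|->4, |8|->10, |7|->6.5, |6|->5, |8|->10, |4|->3, |2|->1, |3|->2, |8|->10, |8|->10, |7|->6.5, |8|->10
Step 3: Attach original signs; sum ranks with positive sign and with negative sign.
W+ = 1 + 2 = 3
W- = 4 + 10 + 6.5 + 5 + 10 + 3 + 10 + 10 + 6.5 + 10 = 75
(Check: W+ + W- = 78 should equal n(n+1)/2 = 78.)
Step 4: Test statistic W = min(W+, W-) = 3.
Step 5: Ties in |d|, so use the tie-corrected normal approximation.
        E[W] = n(n+1)/4 = 12*13/4 = 39.
        Tie groups: |d|=7 (t=2), |d|=8 (t=5); sum(t^3 - t) = 126.
        Var[W] = n(n+1)(2n+1)/24 - sum(t^3-t)/48 = 3900/24 - 126/48 = 159.875.
        z = (W - E[W]) / sqrt(Var[W]) = (3 - 39) / 12.6442 = -2.8472.
        Two-sided p = 2*Phi(z) = 0.004411.
Step 6: alpha = 0.1. reject H0.

W+ = 3, W- = 75, W = min = 3, p = 0.004411, reject H0.


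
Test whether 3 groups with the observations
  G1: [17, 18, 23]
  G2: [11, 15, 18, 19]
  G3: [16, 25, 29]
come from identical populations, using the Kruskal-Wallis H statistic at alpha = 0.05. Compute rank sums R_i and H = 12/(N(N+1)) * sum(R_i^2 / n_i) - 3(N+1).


Step 1: Combine all N = 10 observations and assign midranks.
sorted (value, group, rank): (11,G2,1), (15,G2,2), (16,G3,3), (17,G1,4), (18,G1,5.5), (18,G2,5.5), (19,G2,7), (23,G1,8), (25,G3,9), (29,G3,10)
Step 2: Sum ranks within each group.
R_1 = 17.5 (n_1 = 3)
R_2 = 15.5 (n_2 = 4)
R_3 = 22 (n_3 = 3)
Step 3: H = 12/(N(N+1)) * sum(R_i^2/n_i) - 3(N+1)
     = 12/(10*11) * (17.5^2/3 + 15.5^2/4 + 22^2/3) - 3*11
     = 0.109091 * 323.479 - 33
     = 2.288636.
Step 4: Ties present; correction factor C = 1 - 6/(10^3 - 10) = 0.993939. Corrected H = 2.288636 / 0.993939 = 2.302591.
Step 5: Under H0, H ~ chi^2(2); p-value = 0.316227.
Step 6: alpha = 0.05. fail to reject H0.

H = 2.3026, df = 2, p = 0.316227, fail to reject H0.


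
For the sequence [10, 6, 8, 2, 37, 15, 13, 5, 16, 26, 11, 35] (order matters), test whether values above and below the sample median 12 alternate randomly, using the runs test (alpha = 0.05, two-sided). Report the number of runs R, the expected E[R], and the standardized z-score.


Step 1: Compute median = 12; label A = above, B = below.
Labels in order: BBBBAAABAABA  (n_A = 6, n_B = 6)
Step 2: Count runs R = 6.
Step 3: Under H0 (random ordering), E[R] = 2*n_A*n_B/(n_A+n_B) + 1 = 2*6*6/12 + 1 = 7.0000.
        Var[R] = 2*n_A*n_B*(2*n_A*n_B - n_A - n_B) / ((n_A+n_B)^2 * (n_A+n_B-1)) = 4320/1584 = 2.7273.
        SD[R] = 1.6514.
Step 4: Continuity-corrected z = (R + 0.5 - E[R]) / SD[R] = (6 + 0.5 - 7.0000) / 1.6514 = -0.3028.
Step 5: Two-sided p-value via normal approximation = 2*(1 - Phi(|z|)) = 0.762069.
Step 6: alpha = 0.05. fail to reject H0.

R = 6, z = -0.3028, p = 0.762069, fail to reject H0.


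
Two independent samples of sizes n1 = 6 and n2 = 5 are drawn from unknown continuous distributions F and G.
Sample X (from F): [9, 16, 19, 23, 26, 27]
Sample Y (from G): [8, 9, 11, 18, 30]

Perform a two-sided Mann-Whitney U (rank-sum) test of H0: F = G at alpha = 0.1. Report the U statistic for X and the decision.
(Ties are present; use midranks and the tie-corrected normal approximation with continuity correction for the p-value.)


Step 1: Combine and sort all 11 observations; assign midranks.
sorted (value, group): (8,Y), (9,X), (9,Y), (11,Y), (16,X), (18,Y), (19,X), (23,X), (26,X), (27,X), (30,Y)
ranks: 8->1, 9->2.5, 9->2.5, 11->4, 16->5, 18->6, 19->7, 23->8, 26->9, 27->10, 30->11
Step 2: Rank sum for X: R1 = 2.5 + 5 + 7 + 8 + 9 + 10 = 41.5.
Step 3: U_X = R1 - n1(n1+1)/2 = 41.5 - 6*7/2 = 41.5 - 21 = 20.5.
       U_Y = n1*n2 - U_X = 30 - 20.5 = 9.5.
Step 4: Ties are present, so use the tie-corrected normal approximation (with continuity correction) for the p-value.
Step 5: p-value = 0.360216; compare to alpha = 0.1. fail to reject H0.

U_X = 20.5, p = 0.360216, fail to reject H0 at alpha = 0.1.


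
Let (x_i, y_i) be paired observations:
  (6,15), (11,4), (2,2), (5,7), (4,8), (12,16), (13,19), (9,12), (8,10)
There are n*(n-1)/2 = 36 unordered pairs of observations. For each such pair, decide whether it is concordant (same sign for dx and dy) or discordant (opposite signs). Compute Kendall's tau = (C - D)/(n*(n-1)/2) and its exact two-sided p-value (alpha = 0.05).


Step 1: Enumerate the 36 unordered pairs (i,j) with i<j and classify each by sign(x_j-x_i) * sign(y_j-y_i).
  (1,2):dx=+5,dy=-11->D; (1,3):dx=-4,dy=-13->C; (1,4):dx=-1,dy=-8->C; (1,5):dx=-2,dy=-7->C
  (1,6):dx=+6,dy=+1->C; (1,7):dx=+7,dy=+4->C; (1,8):dx=+3,dy=-3->D; (1,9):dx=+2,dy=-5->D
  (2,3):dx=-9,dy=-2->C; (2,4):dx=-6,dy=+3->D; (2,5):dx=-7,dy=+4->D; (2,6):dx=+1,dy=+12->C
  (2,7):dx=+2,dy=+15->C; (2,8):dx=-2,dy=+8->D; (2,9):dx=-3,dy=+6->D; (3,4):dx=+3,dy=+5->C
  (3,5):dx=+2,dy=+6->C; (3,6):dx=+10,dy=+14->C; (3,7):dx=+11,dy=+17->C; (3,8):dx=+7,dy=+10->C
  (3,9):dx=+6,dy=+8->C; (4,5):dx=-1,dy=+1->D; (4,6):dx=+7,dy=+9->C; (4,7):dx=+8,dy=+12->C
  (4,8):dx=+4,dy=+5->C; (4,9):dx=+3,dy=+3->C; (5,6):dx=+8,dy=+8->C; (5,7):dx=+9,dy=+11->C
  (5,8):dx=+5,dy=+4->C; (5,9):dx=+4,dy=+2->C; (6,7):dx=+1,dy=+3->C; (6,8):dx=-3,dy=-4->C
  (6,9):dx=-4,dy=-6->C; (7,8):dx=-4,dy=-7->C; (7,9):dx=-5,dy=-9->C; (8,9):dx=-1,dy=-2->C
Step 2: C = 28, D = 8, total pairs = 36.
Step 3: tau = (C - D)/(n(n-1)/2) = (28 - 8)/36 = 0.555556.
Step 4: Exact two-sided p-value (enumerate n! = 362880 permutations of y under H0): p = 0.044615.
Step 5: alpha = 0.05. reject H0.

tau_b = 0.5556 (C=28, D=8), p = 0.044615, reject H0.


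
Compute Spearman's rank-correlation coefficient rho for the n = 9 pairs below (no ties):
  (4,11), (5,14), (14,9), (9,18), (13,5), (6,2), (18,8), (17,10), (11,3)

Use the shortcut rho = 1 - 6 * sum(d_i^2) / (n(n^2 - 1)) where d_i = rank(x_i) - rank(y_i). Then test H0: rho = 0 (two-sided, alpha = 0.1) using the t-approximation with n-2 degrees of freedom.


Step 1: Rank x and y separately (midranks; no ties here).
rank(x): 4->1, 5->2, 14->7, 9->4, 13->6, 6->3, 18->9, 17->8, 11->5
rank(y): 11->7, 14->8, 9->5, 18->9, 5->3, 2->1, 8->4, 10->6, 3->2
Step 2: d_i = R_x(i) - R_y(i); compute d_i^2.
  (1-7)^2=36, (2-8)^2=36, (7-5)^2=4, (4-9)^2=25, (6-3)^2=9, (3-1)^2=4, (9-4)^2=25, (8-6)^2=4, (5-2)^2=9
sum(d^2) = 152.
Step 3: rho = 1 - 6*152 / (9*(9^2 - 1)) = 1 - 912/720 = -0.266667.
Step 4: Under H0, t = rho * sqrt((n-2)/(1-rho^2)) = -0.7320 ~ t(7).
Step 5: Two-sided p-value from the t-distribution with 7 df = 0.487922.
Step 6: alpha = 0.1. fail to reject H0.

rho = -0.2667, p = 0.487922, fail to reject H0 at alpha = 0.1.


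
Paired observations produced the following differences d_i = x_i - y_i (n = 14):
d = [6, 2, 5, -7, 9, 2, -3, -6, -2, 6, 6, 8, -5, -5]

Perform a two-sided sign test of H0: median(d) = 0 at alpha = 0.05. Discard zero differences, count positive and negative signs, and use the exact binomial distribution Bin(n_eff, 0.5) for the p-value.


Step 1: Discard zero differences. Original n = 14; n_eff = number of nonzero differences = 14.
Nonzero differences (with sign): +6, +2, +5, -7, +9, +2, -3, -6, -2, +6, +6, +8, -5, -5
Step 2: Count signs: positive = 8, negative = 6.
Step 3: Under H0: P(positive) = 0.5, so the number of positives S ~ Bin(14, 0.5).
Step 4: Two-sided exact p-value = sum of Bin(14,0.5) probabilities at or below the observed probability = 0.790527.
Step 5: alpha = 0.05. fail to reject H0.

n_eff = 14, pos = 8, neg = 6, p = 0.790527, fail to reject H0.


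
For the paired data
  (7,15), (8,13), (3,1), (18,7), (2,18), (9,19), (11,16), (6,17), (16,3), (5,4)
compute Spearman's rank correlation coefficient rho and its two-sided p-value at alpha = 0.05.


Step 1: Rank x and y separately (midranks; no ties here).
rank(x): 7->5, 8->6, 3->2, 18->10, 2->1, 9->7, 11->8, 6->4, 16->9, 5->3
rank(y): 15->6, 13->5, 1->1, 7->4, 18->9, 19->10, 16->7, 17->8, 3->2, 4->3
Step 2: d_i = R_x(i) - R_y(i); compute d_i^2.
  (5-6)^2=1, (6-5)^2=1, (2-1)^2=1, (10-4)^2=36, (1-9)^2=64, (7-10)^2=9, (8-7)^2=1, (4-8)^2=16, (9-2)^2=49, (3-3)^2=0
sum(d^2) = 178.
Step 3: rho = 1 - 6*178 / (10*(10^2 - 1)) = 1 - 1068/990 = -0.078788.
Step 4: Under H0, t = rho * sqrt((n-2)/(1-rho^2)) = -0.2235 ~ t(8).
Step 5: Two-sided p-value from the t-distribution with 8 df = 0.828717.
Step 6: alpha = 0.05. fail to reject H0.

rho = -0.0788, p = 0.828717, fail to reject H0 at alpha = 0.05.


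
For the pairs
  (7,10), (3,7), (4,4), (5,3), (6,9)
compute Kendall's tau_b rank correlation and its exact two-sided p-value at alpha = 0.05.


Step 1: Enumerate the 10 unordered pairs (i,j) with i<j and classify each by sign(x_j-x_i) * sign(y_j-y_i).
  (1,2):dx=-4,dy=-3->C; (1,3):dx=-3,dy=-6->C; (1,4):dx=-2,dy=-7->C; (1,5):dx=-1,dy=-1->C
  (2,3):dx=+1,dy=-3->D; (2,4):dx=+2,dy=-4->D; (2,5):dx=+3,dy=+2->C; (3,4):dx=+1,dy=-1->D
  (3,5):dx=+2,dy=+5->C; (4,5):dx=+1,dy=+6->C
Step 2: C = 7, D = 3, total pairs = 10.
Step 3: tau = (C - D)/(n(n-1)/2) = (7 - 3)/10 = 0.400000.
Step 4: Exact two-sided p-value (enumerate n! = 120 permutations of y under H0): p = 0.483333.
Step 5: alpha = 0.05. fail to reject H0.

tau_b = 0.4000 (C=7, D=3), p = 0.483333, fail to reject H0.


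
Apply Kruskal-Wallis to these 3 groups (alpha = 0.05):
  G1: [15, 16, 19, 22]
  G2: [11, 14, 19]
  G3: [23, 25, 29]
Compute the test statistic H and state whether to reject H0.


Step 1: Combine all N = 10 observations and assign midranks.
sorted (value, group, rank): (11,G2,1), (14,G2,2), (15,G1,3), (16,G1,4), (19,G1,5.5), (19,G2,5.5), (22,G1,7), (23,G3,8), (25,G3,9), (29,G3,10)
Step 2: Sum ranks within each group.
R_1 = 19.5 (n_1 = 4)
R_2 = 8.5 (n_2 = 3)
R_3 = 27 (n_3 = 3)
Step 3: H = 12/(N(N+1)) * sum(R_i^2/n_i) - 3(N+1)
     = 12/(10*11) * (19.5^2/4 + 8.5^2/3 + 27^2/3) - 3*11
     = 0.109091 * 362.146 - 33
     = 6.506818.
Step 4: Ties present; correction factor C = 1 - 6/(10^3 - 10) = 0.993939. Corrected H = 6.506818 / 0.993939 = 6.546494.
Step 5: Under H0, H ~ chi^2(2); p-value = 0.037883.
Step 6: alpha = 0.05. reject H0.

H = 6.5465, df = 2, p = 0.037883, reject H0.


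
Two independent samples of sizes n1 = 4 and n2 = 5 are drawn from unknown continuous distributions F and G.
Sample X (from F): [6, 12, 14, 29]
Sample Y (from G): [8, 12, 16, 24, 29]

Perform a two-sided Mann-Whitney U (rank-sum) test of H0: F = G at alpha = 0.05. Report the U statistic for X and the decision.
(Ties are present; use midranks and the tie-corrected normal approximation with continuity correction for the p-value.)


Step 1: Combine and sort all 9 observations; assign midranks.
sorted (value, group): (6,X), (8,Y), (12,X), (12,Y), (14,X), (16,Y), (24,Y), (29,X), (29,Y)
ranks: 6->1, 8->2, 12->3.5, 12->3.5, 14->5, 16->6, 24->7, 29->8.5, 29->8.5
Step 2: Rank sum for X: R1 = 1 + 3.5 + 5 + 8.5 = 18.
Step 3: U_X = R1 - n1(n1+1)/2 = 18 - 4*5/2 = 18 - 10 = 8.
       U_Y = n1*n2 - U_X = 20 - 8 = 12.
Step 4: Ties are present, so use the tie-corrected normal approximation (with continuity correction) for the p-value.
Step 5: p-value = 0.710992; compare to alpha = 0.05. fail to reject H0.

U_X = 8, p = 0.710992, fail to reject H0 at alpha = 0.05.


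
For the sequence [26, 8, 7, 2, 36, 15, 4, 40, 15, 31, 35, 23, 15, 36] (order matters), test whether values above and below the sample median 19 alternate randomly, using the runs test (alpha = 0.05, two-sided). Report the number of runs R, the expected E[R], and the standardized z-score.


Step 1: Compute median = 19; label A = above, B = below.
Labels in order: ABBBABBABAAABA  (n_A = 7, n_B = 7)
Step 2: Count runs R = 9.
Step 3: Under H0 (random ordering), E[R] = 2*n_A*n_B/(n_A+n_B) + 1 = 2*7*7/14 + 1 = 8.0000.
        Var[R] = 2*n_A*n_B*(2*n_A*n_B - n_A - n_B) / ((n_A+n_B)^2 * (n_A+n_B-1)) = 8232/2548 = 3.2308.
        SD[R] = 1.7974.
Step 4: Continuity-corrected z = (R - 0.5 - E[R]) / SD[R] = (9 - 0.5 - 8.0000) / 1.7974 = 0.2782.
Step 5: Two-sided p-value via normal approximation = 2*(1 - Phi(|z|)) = 0.780879.
Step 6: alpha = 0.05. fail to reject H0.

R = 9, z = 0.2782, p = 0.780879, fail to reject H0.


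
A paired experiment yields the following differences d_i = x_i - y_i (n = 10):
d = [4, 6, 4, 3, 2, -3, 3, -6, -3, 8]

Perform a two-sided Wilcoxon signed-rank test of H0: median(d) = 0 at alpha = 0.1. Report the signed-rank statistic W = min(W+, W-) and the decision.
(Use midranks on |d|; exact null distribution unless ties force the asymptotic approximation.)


Step 1: Drop any zero differences (none here) and take |d_i|.
|d| = [4, 6, 4, 3, 2, 3, 3, 6, 3, 8]
Step 2: Midrank |d_i| (ties get averaged ranks).
ranks: |4|->6.5, |6|->8.5, |4|->6.5, |3|->3.5, |2|->1, |3|->3.5, |3|->3.5, |6|->8.5, |3|->3.5, |8|->10
Step 3: Attach original signs; sum ranks with positive sign and with negative sign.
W+ = 6.5 + 8.5 + 6.5 + 3.5 + 1 + 3.5 + 10 = 39.5
W- = 3.5 + 8.5 + 3.5 = 15.5
(Check: W+ + W- = 55 should equal n(n+1)/2 = 55.)
Step 4: Test statistic W = min(W+, W-) = 15.5.
Step 5: Ties in |d|, so use the tie-corrected normal approximation.
        E[W] = n(n+1)/4 = 10*11/4 = 27.5.
        Tie groups: |d|=3 (t=4), |d|=4 (t=2), |d|=6 (t=2); sum(t^3 - t) = 72.
        Var[W] = n(n+1)(2n+1)/24 - sum(t^3-t)/48 = 2310/24 - 72/48 = 94.75.
        z = (W - E[W]) / sqrt(Var[W]) = (15.5 - 27.5) / 9.7340 = -1.2328.
        Two-sided p = 2*Phi(z) = 0.217651.
Step 6: alpha = 0.1. fail to reject H0.

W+ = 39.5, W- = 15.5, W = min = 15.5, p = 0.217651, fail to reject H0.


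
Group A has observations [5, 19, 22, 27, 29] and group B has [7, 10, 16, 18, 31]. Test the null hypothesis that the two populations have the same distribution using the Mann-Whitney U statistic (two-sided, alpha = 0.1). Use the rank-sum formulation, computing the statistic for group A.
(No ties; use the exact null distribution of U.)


Step 1: Combine and sort all 10 observations; assign midranks.
sorted (value, group): (5,X), (7,Y), (10,Y), (16,Y), (18,Y), (19,X), (22,X), (27,X), (29,X), (31,Y)
ranks: 5->1, 7->2, 10->3, 16->4, 18->5, 19->6, 22->7, 27->8, 29->9, 31->10
Step 2: Rank sum for X: R1 = 1 + 6 + 7 + 8 + 9 = 31.
Step 3: U_X = R1 - n1(n1+1)/2 = 31 - 5*6/2 = 31 - 15 = 16.
       U_Y = n1*n2 - U_X = 25 - 16 = 9.
Step 4: No ties, so the exact null distribution of U (based on enumerating the C(10,5) = 252 equally likely rank assignments) gives the two-sided p-value.
Step 5: p-value = 0.547619; compare to alpha = 0.1. fail to reject H0.

U_X = 16, p = 0.547619, fail to reject H0 at alpha = 0.1.


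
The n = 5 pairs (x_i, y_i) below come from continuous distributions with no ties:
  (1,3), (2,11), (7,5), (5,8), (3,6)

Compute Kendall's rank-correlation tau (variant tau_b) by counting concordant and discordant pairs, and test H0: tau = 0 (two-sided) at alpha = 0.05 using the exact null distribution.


Step 1: Enumerate the 10 unordered pairs (i,j) with i<j and classify each by sign(x_j-x_i) * sign(y_j-y_i).
  (1,2):dx=+1,dy=+8->C; (1,3):dx=+6,dy=+2->C; (1,4):dx=+4,dy=+5->C; (1,5):dx=+2,dy=+3->C
  (2,3):dx=+5,dy=-6->D; (2,4):dx=+3,dy=-3->D; (2,5):dx=+1,dy=-5->D; (3,4):dx=-2,dy=+3->D
  (3,5):dx=-4,dy=+1->D; (4,5):dx=-2,dy=-2->C
Step 2: C = 5, D = 5, total pairs = 10.
Step 3: tau = (C - D)/(n(n-1)/2) = (5 - 5)/10 = 0.000000.
Step 4: Exact two-sided p-value (enumerate n! = 120 permutations of y under H0): p = 1.000000.
Step 5: alpha = 0.05. fail to reject H0.

tau_b = 0.0000 (C=5, D=5), p = 1.000000, fail to reject H0.


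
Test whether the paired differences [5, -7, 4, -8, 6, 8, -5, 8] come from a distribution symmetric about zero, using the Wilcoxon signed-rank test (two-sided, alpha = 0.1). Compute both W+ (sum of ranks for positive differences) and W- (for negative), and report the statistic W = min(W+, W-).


Step 1: Drop any zero differences (none here) and take |d_i|.
|d| = [5, 7, 4, 8, 6, 8, 5, 8]
Step 2: Midrank |d_i| (ties get averaged ranks).
ranks: |5|->2.5, |7|->5, |4|->1, |8|->7, |6|->4, |8|->7, |5|->2.5, |8|->7
Step 3: Attach original signs; sum ranks with positive sign and with negative sign.
W+ = 2.5 + 1 + 4 + 7 + 7 = 21.5
W- = 5 + 7 + 2.5 = 14.5
(Check: W+ + W- = 36 should equal n(n+1)/2 = 36.)
Step 4: Test statistic W = min(W+, W-) = 14.5.
Step 5: Ties in |d|, so use the tie-corrected normal approximation.
        E[W] = n(n+1)/4 = 8*9/4 = 18.
        Tie groups: |d|=5 (t=2), |d|=8 (t=3); sum(t^3 - t) = 30.
        Var[W] = n(n+1)(2n+1)/24 - sum(t^3-t)/48 = 1224/24 - 30/48 = 50.375.
        z = (W - E[W]) / sqrt(Var[W]) = (14.5 - 18) / 7.0975 = -0.4931.
        Two-sided p = 2*Phi(z) = 0.621921.
Step 6: alpha = 0.1. fail to reject H0.

W+ = 21.5, W- = 14.5, W = min = 14.5, p = 0.621921, fail to reject H0.


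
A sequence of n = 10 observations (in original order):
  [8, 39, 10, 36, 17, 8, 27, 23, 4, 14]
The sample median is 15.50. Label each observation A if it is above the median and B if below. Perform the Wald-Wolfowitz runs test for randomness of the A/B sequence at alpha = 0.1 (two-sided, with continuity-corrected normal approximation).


Step 1: Compute median = 15.50; label A = above, B = below.
Labels in order: BABAABAABB  (n_A = 5, n_B = 5)
Step 2: Count runs R = 7.
Step 3: Under H0 (random ordering), E[R] = 2*n_A*n_B/(n_A+n_B) + 1 = 2*5*5/10 + 1 = 6.0000.
        Var[R] = 2*n_A*n_B*(2*n_A*n_B - n_A - n_B) / ((n_A+n_B)^2 * (n_A+n_B-1)) = 2000/900 = 2.2222.
        SD[R] = 1.4907.
Step 4: Continuity-corrected z = (R - 0.5 - E[R]) / SD[R] = (7 - 0.5 - 6.0000) / 1.4907 = 0.3354.
Step 5: Two-sided p-value via normal approximation = 2*(1 - Phi(|z|)) = 0.737316.
Step 6: alpha = 0.1. fail to reject H0.

R = 7, z = 0.3354, p = 0.737316, fail to reject H0.


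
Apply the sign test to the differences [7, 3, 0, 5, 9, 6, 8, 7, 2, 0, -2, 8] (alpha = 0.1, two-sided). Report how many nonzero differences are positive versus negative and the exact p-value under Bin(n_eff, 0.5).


Step 1: Discard zero differences. Original n = 12; n_eff = number of nonzero differences = 10.
Nonzero differences (with sign): +7, +3, +5, +9, +6, +8, +7, +2, -2, +8
Step 2: Count signs: positive = 9, negative = 1.
Step 3: Under H0: P(positive) = 0.5, so the number of positives S ~ Bin(10, 0.5).
Step 4: Two-sided exact p-value = sum of Bin(10,0.5) probabilities at or below the observed probability = 0.021484.
Step 5: alpha = 0.1. reject H0.

n_eff = 10, pos = 9, neg = 1, p = 0.021484, reject H0.


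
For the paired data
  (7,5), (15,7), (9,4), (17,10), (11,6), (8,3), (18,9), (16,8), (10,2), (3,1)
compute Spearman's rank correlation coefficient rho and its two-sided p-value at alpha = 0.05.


Step 1: Rank x and y separately (midranks; no ties here).
rank(x): 7->2, 15->7, 9->4, 17->9, 11->6, 8->3, 18->10, 16->8, 10->5, 3->1
rank(y): 5->5, 7->7, 4->4, 10->10, 6->6, 3->3, 9->9, 8->8, 2->2, 1->1
Step 2: d_i = R_x(i) - R_y(i); compute d_i^2.
  (2-5)^2=9, (7-7)^2=0, (4-4)^2=0, (9-10)^2=1, (6-6)^2=0, (3-3)^2=0, (10-9)^2=1, (8-8)^2=0, (5-2)^2=9, (1-1)^2=0
sum(d^2) = 20.
Step 3: rho = 1 - 6*20 / (10*(10^2 - 1)) = 1 - 120/990 = 0.878788.
Step 4: Under H0, t = rho * sqrt((n-2)/(1-rho^2)) = 5.2086 ~ t(8).
Step 5: Two-sided p-value from the t-distribution with 8 df = 0.000814.
Step 6: alpha = 0.05. reject H0.

rho = 0.8788, p = 0.000814, reject H0 at alpha = 0.05.


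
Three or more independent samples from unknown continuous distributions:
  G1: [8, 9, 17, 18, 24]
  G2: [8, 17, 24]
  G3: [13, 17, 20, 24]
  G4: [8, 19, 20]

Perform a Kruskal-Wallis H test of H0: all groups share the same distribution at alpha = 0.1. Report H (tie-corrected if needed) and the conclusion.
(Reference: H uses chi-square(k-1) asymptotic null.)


Step 1: Combine all N = 15 observations and assign midranks.
sorted (value, group, rank): (8,G1,2), (8,G2,2), (8,G4,2), (9,G1,4), (13,G3,5), (17,G1,7), (17,G2,7), (17,G3,7), (18,G1,9), (19,G4,10), (20,G3,11.5), (20,G4,11.5), (24,G1,14), (24,G2,14), (24,G3,14)
Step 2: Sum ranks within each group.
R_1 = 36 (n_1 = 5)
R_2 = 23 (n_2 = 3)
R_3 = 37.5 (n_3 = 4)
R_4 = 23.5 (n_4 = 3)
Step 3: H = 12/(N(N+1)) * sum(R_i^2/n_i) - 3(N+1)
     = 12/(15*16) * (36^2/5 + 23^2/3 + 37.5^2/4 + 23.5^2/3) - 3*16
     = 0.050000 * 971.179 - 48
     = 0.558958.
Step 4: Ties present; correction factor C = 1 - 78/(15^3 - 15) = 0.976786. Corrected H = 0.558958 / 0.976786 = 0.572243.
Step 5: Under H0, H ~ chi^2(3); p-value = 0.902756.
Step 6: alpha = 0.1. fail to reject H0.

H = 0.5722, df = 3, p = 0.902756, fail to reject H0.


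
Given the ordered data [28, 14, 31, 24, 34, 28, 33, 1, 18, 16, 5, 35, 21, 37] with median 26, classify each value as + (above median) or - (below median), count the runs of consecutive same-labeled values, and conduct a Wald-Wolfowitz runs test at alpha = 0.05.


Step 1: Compute median = 26; label A = above, B = below.
Labels in order: ABABAAABBBBABA  (n_A = 7, n_B = 7)
Step 2: Count runs R = 9.
Step 3: Under H0 (random ordering), E[R] = 2*n_A*n_B/(n_A+n_B) + 1 = 2*7*7/14 + 1 = 8.0000.
        Var[R] = 2*n_A*n_B*(2*n_A*n_B - n_A - n_B) / ((n_A+n_B)^2 * (n_A+n_B-1)) = 8232/2548 = 3.2308.
        SD[R] = 1.7974.
Step 4: Continuity-corrected z = (R - 0.5 - E[R]) / SD[R] = (9 - 0.5 - 8.0000) / 1.7974 = 0.2782.
Step 5: Two-sided p-value via normal approximation = 2*(1 - Phi(|z|)) = 0.780879.
Step 6: alpha = 0.05. fail to reject H0.

R = 9, z = 0.2782, p = 0.780879, fail to reject H0.


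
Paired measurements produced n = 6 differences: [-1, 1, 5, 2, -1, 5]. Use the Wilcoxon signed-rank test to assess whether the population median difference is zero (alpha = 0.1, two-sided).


Step 1: Drop any zero differences (none here) and take |d_i|.
|d| = [1, 1, 5, 2, 1, 5]
Step 2: Midrank |d_i| (ties get averaged ranks).
ranks: |1|->2, |1|->2, |5|->5.5, |2|->4, |1|->2, |5|->5.5
Step 3: Attach original signs; sum ranks with positive sign and with negative sign.
W+ = 2 + 5.5 + 4 + 5.5 = 17
W- = 2 + 2 = 4
(Check: W+ + W- = 21 should equal n(n+1)/2 = 21.)
Step 4: Test statistic W = min(W+, W-) = 4.
Step 5: Ties in |d|, so use the tie-corrected normal approximation.
        E[W] = n(n+1)/4 = 6*7/4 = 10.5.
        Tie groups: |d|=1 (t=3), |d|=5 (t=2); sum(t^3 - t) = 30.
        Var[W] = n(n+1)(2n+1)/24 - sum(t^3-t)/48 = 546/24 - 30/48 = 22.125.
        z = (W - E[W]) / sqrt(Var[W]) = (4 - 10.5) / 4.7037 = -1.3819.
        Two-sided p = 2*Phi(z) = 0.167007.
Step 6: alpha = 0.1. fail to reject H0.

W+ = 17, W- = 4, W = min = 4, p = 0.167007, fail to reject H0.


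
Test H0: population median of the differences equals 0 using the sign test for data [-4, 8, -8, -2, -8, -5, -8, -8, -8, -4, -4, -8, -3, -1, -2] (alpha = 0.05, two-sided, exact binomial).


Step 1: Discard zero differences. Original n = 15; n_eff = number of nonzero differences = 15.
Nonzero differences (with sign): -4, +8, -8, -2, -8, -5, -8, -8, -8, -4, -4, -8, -3, -1, -2
Step 2: Count signs: positive = 1, negative = 14.
Step 3: Under H0: P(positive) = 0.5, so the number of positives S ~ Bin(15, 0.5).
Step 4: Two-sided exact p-value = sum of Bin(15,0.5) probabilities at or below the observed probability = 0.000977.
Step 5: alpha = 0.05. reject H0.

n_eff = 15, pos = 1, neg = 14, p = 0.000977, reject H0.


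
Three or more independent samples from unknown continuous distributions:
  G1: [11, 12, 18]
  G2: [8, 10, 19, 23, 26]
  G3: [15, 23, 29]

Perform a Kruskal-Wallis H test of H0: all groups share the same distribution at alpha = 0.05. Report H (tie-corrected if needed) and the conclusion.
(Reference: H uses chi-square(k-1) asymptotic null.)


Step 1: Combine all N = 11 observations and assign midranks.
sorted (value, group, rank): (8,G2,1), (10,G2,2), (11,G1,3), (12,G1,4), (15,G3,5), (18,G1,6), (19,G2,7), (23,G2,8.5), (23,G3,8.5), (26,G2,10), (29,G3,11)
Step 2: Sum ranks within each group.
R_1 = 13 (n_1 = 3)
R_2 = 28.5 (n_2 = 5)
R_3 = 24.5 (n_3 = 3)
Step 3: H = 12/(N(N+1)) * sum(R_i^2/n_i) - 3(N+1)
     = 12/(11*12) * (13^2/3 + 28.5^2/5 + 24.5^2/3) - 3*12
     = 0.090909 * 418.867 - 36
     = 2.078788.
Step 4: Ties present; correction factor C = 1 - 6/(11^3 - 11) = 0.995455. Corrected H = 2.078788 / 0.995455 = 2.088280.
Step 5: Under H0, H ~ chi^2(2); p-value = 0.351994.
Step 6: alpha = 0.05. fail to reject H0.

H = 2.0883, df = 2, p = 0.351994, fail to reject H0.


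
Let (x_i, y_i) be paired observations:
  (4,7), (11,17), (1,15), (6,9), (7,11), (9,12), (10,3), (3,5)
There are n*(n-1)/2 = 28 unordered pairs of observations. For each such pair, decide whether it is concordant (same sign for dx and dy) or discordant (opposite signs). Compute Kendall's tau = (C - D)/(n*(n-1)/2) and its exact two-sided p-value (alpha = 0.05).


Step 1: Enumerate the 28 unordered pairs (i,j) with i<j and classify each by sign(x_j-x_i) * sign(y_j-y_i).
  (1,2):dx=+7,dy=+10->C; (1,3):dx=-3,dy=+8->D; (1,4):dx=+2,dy=+2->C; (1,5):dx=+3,dy=+4->C
  (1,6):dx=+5,dy=+5->C; (1,7):dx=+6,dy=-4->D; (1,8):dx=-1,dy=-2->C; (2,3):dx=-10,dy=-2->C
  (2,4):dx=-5,dy=-8->C; (2,5):dx=-4,dy=-6->C; (2,6):dx=-2,dy=-5->C; (2,7):dx=-1,dy=-14->C
  (2,8):dx=-8,dy=-12->C; (3,4):dx=+5,dy=-6->D; (3,5):dx=+6,dy=-4->D; (3,6):dx=+8,dy=-3->D
  (3,7):dx=+9,dy=-12->D; (3,8):dx=+2,dy=-10->D; (4,5):dx=+1,dy=+2->C; (4,6):dx=+3,dy=+3->C
  (4,7):dx=+4,dy=-6->D; (4,8):dx=-3,dy=-4->C; (5,6):dx=+2,dy=+1->C; (5,7):dx=+3,dy=-8->D
  (5,8):dx=-4,dy=-6->C; (6,7):dx=+1,dy=-9->D; (6,8):dx=-6,dy=-7->C; (7,8):dx=-7,dy=+2->D
Step 2: C = 17, D = 11, total pairs = 28.
Step 3: tau = (C - D)/(n(n-1)/2) = (17 - 11)/28 = 0.214286.
Step 4: Exact two-sided p-value (enumerate n! = 40320 permutations of y under H0): p = 0.548413.
Step 5: alpha = 0.05. fail to reject H0.

tau_b = 0.2143 (C=17, D=11), p = 0.548413, fail to reject H0.
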